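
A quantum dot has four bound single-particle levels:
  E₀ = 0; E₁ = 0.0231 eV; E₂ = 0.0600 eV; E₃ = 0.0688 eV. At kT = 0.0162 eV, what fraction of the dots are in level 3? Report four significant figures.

Eᵢ/kT = 0, 1.42593, 3.70370, 4.24691.
Z = Σ e^(−Eᵢ/kT) = e^(−0) + e^(−1.42593) + e^(−3.70370) + e^(−4.24691) = 1.00000 + 0.240285 + 0.0246322 + 0.0143084 = 1.27923.
P₃ = e^(−E₃/kT) / Z = 0.0143084/1.27923 = 0.01119.

0.01119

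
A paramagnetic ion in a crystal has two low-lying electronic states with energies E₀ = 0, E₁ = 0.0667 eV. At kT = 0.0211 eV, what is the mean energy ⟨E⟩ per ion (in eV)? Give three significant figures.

Eᵢ/kT = 0, 3.1611.
Z = Σ e^(−Eᵢ/kT) = e^(−0) + e^(−3.1611) = 1.0000 + 0.042379 = 1.0424.
⟨E⟩ = Σ Eᵢ e^(−Eᵢ/kT) / Z = (0·1.0000 + 0.0667·0.042379) / 1.0424 = 0.00271 eV.

0.00271 eV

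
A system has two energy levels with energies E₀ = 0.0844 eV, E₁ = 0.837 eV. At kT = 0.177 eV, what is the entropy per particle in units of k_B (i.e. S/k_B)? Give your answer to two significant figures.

0.074

Eᵢ/kT = 0.4768, 4.729.
Z = Σ e^(−Eᵢ/kT) = e^(−0.4768) + e^(−4.729) = 0.6208 + 0.008835 = 0.6296.
⟨E⟩ = Σ EᵢPᵢ = 0.09497 eV.
S/k_B = ln Z + ⟨E⟩/kT = ln(0.6296) + 0.09497/0.177 = -0.4627 + 0.5366 = 0.074.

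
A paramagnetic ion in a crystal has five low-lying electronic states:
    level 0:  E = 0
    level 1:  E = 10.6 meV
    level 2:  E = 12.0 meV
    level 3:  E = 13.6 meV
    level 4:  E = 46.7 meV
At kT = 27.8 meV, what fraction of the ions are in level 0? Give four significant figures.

Eᵢ/kT = 0, 0.381295, 0.431655, 0.489209, 1.67986.
Z = Σ e^(−Eᵢ/kT) = e^(−0) + e^(−0.381295) + e^(−0.431655) + e^(−0.489209) + e^(−1.67986) = 1.00000 + 0.682976 + 0.649433 + 0.613111 + 0.186400 = 3.13192.
P₀ = e^(−E₀/kT) / Z = 1.00000/3.13192 = 0.3193.

0.3193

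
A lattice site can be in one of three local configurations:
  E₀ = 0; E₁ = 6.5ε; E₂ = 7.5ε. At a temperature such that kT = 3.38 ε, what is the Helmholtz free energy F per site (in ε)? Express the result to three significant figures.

-0.767 ε

Eᵢ/kT = 0, 1.9231, 2.2189.
Z = Σ e^(−Eᵢ/kT) = e^(−0) + e^(−1.9231) + e^(−2.2189) = 1.0000 + 0.14615 + 0.10873 = 1.2549.
F = −kT ln Z = −3.38 × ln(1.2549) = −3.38 × 0.22706 = -0.767 ε.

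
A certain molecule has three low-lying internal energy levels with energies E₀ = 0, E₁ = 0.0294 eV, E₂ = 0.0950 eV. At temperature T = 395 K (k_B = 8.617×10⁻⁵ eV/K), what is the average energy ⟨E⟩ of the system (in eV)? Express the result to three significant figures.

0.0123 eV

k_BT = 8.617×10⁻⁵ × 395 K = 0.034037 eV.
Eᵢ/kT = 0, 0.86377, 2.7911.
Z = Σ e^(−Eᵢ/kT) = e^(−0) + e^(−0.86377) + e^(−2.7911) = 1.0000 + 0.42157 + 0.061354 = 1.4829.
⟨E⟩ = Σ Eᵢ e^(−Eᵢ/kT) / Z = (0·1.0000 + 0.0294·0.42157 + 0.0950·0.061354) / 1.4829 = 0.0123 eV.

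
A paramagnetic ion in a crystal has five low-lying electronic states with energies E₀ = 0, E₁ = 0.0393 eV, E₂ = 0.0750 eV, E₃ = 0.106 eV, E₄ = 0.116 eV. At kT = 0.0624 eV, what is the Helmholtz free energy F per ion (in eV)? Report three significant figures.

-0.0484 eV

Eᵢ/kT = 0, 0.62981, 1.2019, 1.6987, 1.8590.
Z = Σ e^(−Eᵢ/kT) = e^(−0) + e^(−0.62981) + e^(−1.2019) + e^(−1.6987) + e^(−1.8590) = 1.0000 + 0.53269 + 0.30062 + 0.18292 + 0.15583 = 2.1721.
F = −kT ln Z = −0.0624 × ln(2.1721) = −0.0624 × 0.77569 = -0.0484 eV.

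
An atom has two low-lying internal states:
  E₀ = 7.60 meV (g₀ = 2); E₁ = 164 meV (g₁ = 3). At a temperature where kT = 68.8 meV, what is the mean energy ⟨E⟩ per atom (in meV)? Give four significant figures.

Eᵢ/kT = 0.110465, 2.38372.
Z = Σ gᵢe^(−Eᵢ/kT) = 2·e^(−0.110465) + 3·e^(−2.38372) = 1.79084 + 0.276621 = 2.06746.
⟨E⟩ = Σ Eᵢ gᵢe^(−Eᵢ/kT) / Z = (7.60·1.79084 + 164·0.276621) / 2.06746 = 28.53 meV.

28.53 meV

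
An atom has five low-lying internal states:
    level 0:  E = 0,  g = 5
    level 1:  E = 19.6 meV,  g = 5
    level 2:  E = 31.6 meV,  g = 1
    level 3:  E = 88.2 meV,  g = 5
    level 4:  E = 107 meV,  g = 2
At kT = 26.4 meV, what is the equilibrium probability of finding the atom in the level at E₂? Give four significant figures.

Eᵢ/kT = 0, 0.742424, 1.19697, 3.34091, 4.05303.
Z = Σ gᵢe^(−Eᵢ/kT) = 5·e^(−0) + 5·e^(−0.742424) + 1·e^(−1.19697) + 5·e^(−3.34091) + 2·e^(−4.05303) = 5.00000 + 2.37979 + 0.302108 + 0.177024 + 0.0347393 = 7.89366.
P₂ = g₂ e^(−E₂/kT) / Z = 0.302108/7.89366 = 0.03827.

0.03827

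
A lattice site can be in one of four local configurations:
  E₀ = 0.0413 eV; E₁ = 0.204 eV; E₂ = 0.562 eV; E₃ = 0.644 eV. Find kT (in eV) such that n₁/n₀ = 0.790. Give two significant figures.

n₁/n₀ = exp[−(E₁−E₀)/kT] = 0.790.
⇒ (E₁−E₀)/kT = ln(1/0.790) = ln(1.266) = 0.2359.
kT = 0.1627 eV / 0.2359 = 0.69 eV.

0.69 eV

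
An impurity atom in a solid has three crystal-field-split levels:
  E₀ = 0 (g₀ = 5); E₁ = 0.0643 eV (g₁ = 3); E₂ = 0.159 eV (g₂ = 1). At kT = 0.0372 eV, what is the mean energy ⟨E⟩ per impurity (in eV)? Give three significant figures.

Eᵢ/kT = 0, 1.7285, 4.2742.
Z = Σ gᵢe^(−Eᵢ/kT) = 5·e^(−0) + 3·e^(−1.7285) + 1·e^(−4.2742) = 5.0000 + 0.53265 + 0.013923 = 5.5466.
⟨E⟩ = Σ Eᵢ gᵢe^(−Eᵢ/kT) / Z = (0·5.0000 + 0.0643·0.53265 + 0.159·0.013923) / 5.5466 = 0.00657 eV.

0.00657 eV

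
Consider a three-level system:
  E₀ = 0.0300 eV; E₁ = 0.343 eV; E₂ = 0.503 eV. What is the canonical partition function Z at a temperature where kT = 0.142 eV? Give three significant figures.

Z = 0.928

Eᵢ/kT = 0.21127, 2.4155, 3.5423.
Z = Σ e^(−Eᵢ/kT) = e^(−0.21127) + e^(−2.4155) + e^(−3.5423) = 0.80956 + 0.089323 + 0.028947 = 0.92783.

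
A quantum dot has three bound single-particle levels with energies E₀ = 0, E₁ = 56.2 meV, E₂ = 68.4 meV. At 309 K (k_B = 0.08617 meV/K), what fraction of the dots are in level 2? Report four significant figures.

0.06397

k_BT = 0.08617 × 309 K = 26.6265 meV.
Eᵢ/kT = 0, 2.11068, 2.56887.
Z = Σ e^(−Eᵢ/kT) = e^(−0) + e^(−2.11068) + e^(−2.56887) = 1.00000 + 0.121156 + 0.0766221 = 1.19778.
P₂ = e^(−E₂/kT) / Z = 0.0766221/1.19778 = 0.06397.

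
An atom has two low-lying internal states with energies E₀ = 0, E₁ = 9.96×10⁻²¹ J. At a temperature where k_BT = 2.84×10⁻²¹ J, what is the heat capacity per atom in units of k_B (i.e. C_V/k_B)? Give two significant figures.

0.35

Eᵢ/kT = 0, 3.507.
Z = Σ e^(−Eᵢ/kT) = e^(−0) + e^(−3.507) = 1.000 + 0.02999 = 1.030.
⟨E⟩ = 0.2900, ⟨E²⟩ = 2.888.
C_V/k_B = (⟨E²⟩ − ⟨E⟩²)/(kT)² = (2.888 − 0.08410)/8.066 = 0.35.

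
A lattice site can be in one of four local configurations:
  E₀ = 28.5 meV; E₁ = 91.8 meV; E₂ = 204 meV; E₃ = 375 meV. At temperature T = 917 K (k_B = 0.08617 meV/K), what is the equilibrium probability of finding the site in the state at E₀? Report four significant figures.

0.6370

k_BT = 0.08617 × 917 K = 79.0179 meV.
Eᵢ/kT = 0.360678, 1.16176, 2.58169, 4.74576.
Z = Σ e^(−Eᵢ/kT) = e^(−0.360678) + e^(−1.16176) + e^(−2.58169) + e^(−4.74576) = 0.697203 + 0.312935 + 0.0756461 + 0.00868846 = 1.09447.
P₀ = e^(−E₀/kT) / Z = 0.697203/1.09447 = 0.6370.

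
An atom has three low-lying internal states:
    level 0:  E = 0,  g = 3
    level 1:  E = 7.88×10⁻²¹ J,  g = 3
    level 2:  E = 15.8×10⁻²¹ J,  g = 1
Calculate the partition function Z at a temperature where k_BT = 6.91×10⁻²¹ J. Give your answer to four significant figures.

Z = 4.061

Eᵢ/kT = 0, 1.14038, 2.28654.
Z = Σ gᵢe^(−Eᵢ/kT) = 3·e^(−0) + 3·e^(−1.14038) + 1·e^(−2.28654) = 3.00000 + 0.959093 + 0.101617 = 4.06071.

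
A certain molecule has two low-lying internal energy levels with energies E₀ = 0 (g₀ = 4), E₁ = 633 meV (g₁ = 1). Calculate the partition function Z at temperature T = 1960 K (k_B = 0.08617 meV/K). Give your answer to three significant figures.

k_BT = 0.08617 × 1960 K = 168.89 meV.
Eᵢ/kT = 0, 3.7480.
Z = Σ gᵢe^(−Eᵢ/kT) = 4·e^(−0) + 1·e^(−3.7480) = 4.0000 + 0.023565 = 4.0236.

Z = 4.02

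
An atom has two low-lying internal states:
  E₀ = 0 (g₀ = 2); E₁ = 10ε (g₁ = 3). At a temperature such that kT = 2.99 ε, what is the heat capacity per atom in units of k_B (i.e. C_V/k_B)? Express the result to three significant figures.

Eᵢ/kT = 0, 3.3445.
Z = Σ gᵢe^(−Eᵢ/kT) = 2·e^(−0) + 3·e^(−3.3445) = 2.0000 + 0.10583 = 2.1058.
⟨E⟩ = 0.50256 ε, ⟨E²⟩ = 5.0256 ε².
C_V/k_B = (⟨E²⟩ − ⟨E⟩²)/(kT)² = (5.0256 − 0.25257)/8.9401 = 0.534.

0.534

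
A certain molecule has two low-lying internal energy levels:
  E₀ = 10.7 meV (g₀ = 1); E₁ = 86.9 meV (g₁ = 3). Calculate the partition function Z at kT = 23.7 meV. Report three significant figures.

Z = 0.713

Eᵢ/kT = 0.45148, 3.6667.
Z = Σ gᵢe^(−Eᵢ/kT) = 1·e^(−0.45148) + 3·e^(−3.6667) = 0.63669 + 0.076682 = 0.71337.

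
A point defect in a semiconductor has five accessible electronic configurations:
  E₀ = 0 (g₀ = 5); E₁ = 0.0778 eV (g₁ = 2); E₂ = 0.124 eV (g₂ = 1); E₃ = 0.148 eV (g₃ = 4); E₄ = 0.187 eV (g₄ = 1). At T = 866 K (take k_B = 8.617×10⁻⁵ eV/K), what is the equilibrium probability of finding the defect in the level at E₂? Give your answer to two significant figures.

0.029

k_BT = 8.617×10⁻⁵ × 866 K = 0.07462 eV.
Eᵢ/kT = 0, 1.043, 1.662, 1.983, 2.506.
Z = Σ gᵢe^(−Eᵢ/kT) = 5·e^(−0) + 2·e^(−1.043) + 1·e^(−1.662) + 4·e^(−1.983) + 1·e^(−2.506) = 5.000 + 0.7048 + 0.1898 + 0.5506 + 0.08159 = 6.527.
P₂ = g₂ e^(−E₂/kT) / Z = 0.1898/6.527 = 0.029.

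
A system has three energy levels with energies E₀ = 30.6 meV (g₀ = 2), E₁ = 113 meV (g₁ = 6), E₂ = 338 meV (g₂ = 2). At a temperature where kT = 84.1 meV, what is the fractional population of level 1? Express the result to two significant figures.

Eᵢ/kT = 0.3639, 1.344, 4.019.
Z = Σ gᵢe^(−Eᵢ/kT) = 2·e^(−0.3639) + 6·e^(−1.344) + 2·e^(−4.019) = 1.390 + 1.565 + 0.03594 = 2.991.
P₁ = g₁ e^(−E₁/kT) / Z = 1.565/2.991 = 0.52.

0.52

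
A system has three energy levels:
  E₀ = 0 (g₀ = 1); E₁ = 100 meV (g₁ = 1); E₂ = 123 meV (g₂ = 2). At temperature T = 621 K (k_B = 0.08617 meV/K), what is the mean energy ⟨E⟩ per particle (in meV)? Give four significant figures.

29.61 meV

k_BT = 0.08617 × 621 K = 53.5116 meV.
Eᵢ/kT = 0, 1.86875, 2.29857.
Z = Σ gᵢe^(−Eᵢ/kT) = 1·e^(−0) + 1·e^(−1.86875) + 2·e^(−2.29857) = 1.00000 + 0.154316 + 0.200805 = 1.35512.
⟨E⟩ = Σ Eᵢ gᵢe^(−Eᵢ/kT) / Z = (0·1.00000 + 100·0.154316 + 123·0.200805) / 1.35512 = 29.61 meV.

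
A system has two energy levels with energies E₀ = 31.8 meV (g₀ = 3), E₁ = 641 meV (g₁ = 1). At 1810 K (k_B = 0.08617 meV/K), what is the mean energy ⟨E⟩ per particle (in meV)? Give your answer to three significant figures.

35.9 meV

k_BT = 0.08617 × 1810 K = 155.97 meV.
Eᵢ/kT = 0.20389, 4.1098.
Z = Σ gᵢe^(−Eᵢ/kT) = 3·e^(−0.20389) + 1·e^(−4.1098) = 2.4467 + 0.016411 = 2.4631.
⟨E⟩ = Σ Eᵢ gᵢe^(−Eᵢ/kT) / Z = (31.8·2.4467 + 641·0.016411) / 2.4631 = 35.9 meV.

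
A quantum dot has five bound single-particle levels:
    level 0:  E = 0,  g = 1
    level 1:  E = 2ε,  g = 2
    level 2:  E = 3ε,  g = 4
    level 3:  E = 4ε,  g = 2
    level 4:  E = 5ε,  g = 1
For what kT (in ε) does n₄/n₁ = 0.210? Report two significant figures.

n₄/n₁ = (g₄/g₁) exp[−(E₄−E₁)/kT] = 0.210.
⇒ (E₄−E₁)/kT = ln((1/2)/0.210) = ln(2.381) = 0.8675.
kT = 3ε / 0.8675 = 3.5 ε.

3.5 ε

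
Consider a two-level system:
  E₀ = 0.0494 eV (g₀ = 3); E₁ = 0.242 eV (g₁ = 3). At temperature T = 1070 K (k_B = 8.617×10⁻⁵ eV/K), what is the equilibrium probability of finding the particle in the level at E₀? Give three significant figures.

0.890

k_BT = 8.617×10⁻⁵ × 1070 K = 0.092202 eV.
Eᵢ/kT = 0.53578, 2.6247.
Z = Σ gᵢe^(−Eᵢ/kT) = 3·e^(−0.53578) + 3·e^(−2.6247) = 1.7556 + 0.21738 = 1.9730.
P₀ = g₀ e^(−E₀/kT) / Z = 1.7556/1.9730 = 0.890.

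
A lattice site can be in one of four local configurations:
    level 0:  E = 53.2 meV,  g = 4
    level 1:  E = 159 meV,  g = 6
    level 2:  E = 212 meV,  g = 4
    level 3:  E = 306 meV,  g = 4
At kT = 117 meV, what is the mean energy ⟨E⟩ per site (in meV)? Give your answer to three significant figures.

121 meV

Eᵢ/kT = 0.45470, 1.3590, 1.8120, 2.6154.
Z = Σ gᵢe^(−Eᵢ/kT) = 4·e^(−0.45470) + 6·e^(−1.3590) + 4·e^(−1.8120) + 4·e^(−2.6154) = 2.5386 + 1.5415 + 0.65331 + 0.29255 = 5.0260.
⟨E⟩ = Σ Eᵢ gᵢe^(−Eᵢ/kT) / Z = (53.2·2.5386 + 159·1.5415 + 212·0.65331 + 306·0.29255) / 5.0260 = 121 meV.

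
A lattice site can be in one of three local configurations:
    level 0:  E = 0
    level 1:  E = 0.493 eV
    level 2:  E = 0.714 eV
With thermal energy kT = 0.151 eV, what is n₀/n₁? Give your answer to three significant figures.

n₀/n₁ = exp[−(E₀−E₁)/kT] = exp(−(-0.493 eV)/(0.151 eV)) = exp(3.2649) = 26.2.

26.2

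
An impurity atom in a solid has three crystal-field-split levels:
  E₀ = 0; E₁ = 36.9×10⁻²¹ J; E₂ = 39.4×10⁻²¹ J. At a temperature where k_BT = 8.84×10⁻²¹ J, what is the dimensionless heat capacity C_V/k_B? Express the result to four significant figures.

Eᵢ/kT = 0, 4.17421, 4.45701.
Z = Σ e^(−Eᵢ/kT) = e^(−0) + e^(−4.17421) + e^(−4.45701) = 1.00000 + 0.0153873 + 0.0115970 = 1.02698.
⟨E⟩ = 0.997793, ⟨E²⟩ = 37.9308.
C_V/k_B = (⟨E²⟩ − ⟨E⟩²)/(kT)² = (37.9308 − 0.995591)/78.1456 = 0.4726.

0.4726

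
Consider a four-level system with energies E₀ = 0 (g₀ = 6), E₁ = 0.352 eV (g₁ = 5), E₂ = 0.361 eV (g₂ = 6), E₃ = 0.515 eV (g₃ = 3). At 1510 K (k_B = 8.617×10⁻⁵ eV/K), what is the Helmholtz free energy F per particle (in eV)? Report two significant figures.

-0.25 eV

k_BT = 8.617×10⁻⁵ × 1510 K = 0.1301 eV.
Eᵢ/kT = 0, 2.706, 2.775, 3.958.
Z = Σ gᵢe^(−Eᵢ/kT) = 6·e^(−0) + 5·e^(−2.706) + 6·e^(−2.775) + 3·e^(−3.958) = 6.000 + 0.3340 + 0.3741 + 0.05730 = 6.765.
F = −kT ln Z = −0.1301 × ln(6.765) = −0.1301 × 1.912 = -0.25 eV.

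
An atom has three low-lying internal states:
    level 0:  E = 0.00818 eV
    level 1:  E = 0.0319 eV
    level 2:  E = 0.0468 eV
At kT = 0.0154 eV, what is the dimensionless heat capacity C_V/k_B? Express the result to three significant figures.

0.618

Eᵢ/kT = 0.53117, 2.0714, 3.0390.
Z = Σ e^(−Eᵢ/kT) = e^(−0.53117) + e^(−2.0714) + e^(−3.0390) = 0.58792 + 0.12601 + 0.047883 = 0.76181.
⟨E⟩ = 0.014531 eV, ⟨E²⟩ = 0.00035763 eV².
C_V/k_B = (⟨E²⟩ − ⟨E⟩²)/(kT)² = (0.00035763 − 0.00021115)/0.00023716 = 0.618.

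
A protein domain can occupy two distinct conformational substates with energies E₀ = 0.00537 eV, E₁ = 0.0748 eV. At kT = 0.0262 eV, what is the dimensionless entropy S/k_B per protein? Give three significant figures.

0.243

Eᵢ/kT = 0.20496, 2.8550.
Z = Σ e^(−Eᵢ/kT) = e^(−0.20496) + e^(−2.8550) = 0.81468 + 0.057556 = 0.87224.
⟨E⟩ = Σ EᵢPᵢ = 0.0099514 eV.
S/k_B = ln Z + ⟨E⟩/kT = ln(0.87224) + 0.0099514/0.0262 = -0.13669 + 0.37982 = 0.243.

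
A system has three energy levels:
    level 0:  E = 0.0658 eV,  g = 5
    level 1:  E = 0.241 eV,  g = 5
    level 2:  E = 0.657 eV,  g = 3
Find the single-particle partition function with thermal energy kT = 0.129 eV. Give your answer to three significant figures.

Eᵢ/kT = 0.51008, 1.8682, 5.0930.
Z = Σ gᵢe^(−Eᵢ/kT) = 5·e^(−0.51008) + 5·e^(−1.8682) + 3·e^(−5.0930) = 3.0022 + 0.77201 + 0.018419 = 3.7926.

Z = 3.79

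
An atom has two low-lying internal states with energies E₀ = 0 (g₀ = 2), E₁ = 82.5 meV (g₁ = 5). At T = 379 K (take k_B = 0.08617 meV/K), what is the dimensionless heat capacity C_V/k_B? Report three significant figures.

k_BT = 0.08617 × 379 K = 32.658 meV.
Eᵢ/kT = 0, 2.5262.
Z = Σ gᵢe^(−Eᵢ/kT) = 2·e^(−0) + 5·e^(−2.5262) = 2.0000 + 0.39981 = 2.3998.
⟨E⟩ = 13.745 meV, ⟨E²⟩ = 1133.9 meV².
C_V/k_B = (⟨E²⟩ − ⟨E⟩²)/(kT)² = (1133.9 − 188.93)/1066.5 = 0.886.

0.886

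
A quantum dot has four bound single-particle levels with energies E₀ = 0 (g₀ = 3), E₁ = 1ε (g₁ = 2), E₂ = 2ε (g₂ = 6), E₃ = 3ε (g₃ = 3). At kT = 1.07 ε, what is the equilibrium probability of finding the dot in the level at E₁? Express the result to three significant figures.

Eᵢ/kT = 0, 0.93458, 1.8692, 2.8037.
Z = Σ gᵢe^(−Eᵢ/kT) = 3·e^(−0) + 2·e^(−0.93458) + 6·e^(−1.8692) + 3·e^(−2.8037) = 3.0000 + 0.78550 + 0.92548 + 0.18176 = 4.8927.
P₁ = g₁ e^(−E₁/kT) / Z = 0.78550/4.8927 = 0.161.

0.161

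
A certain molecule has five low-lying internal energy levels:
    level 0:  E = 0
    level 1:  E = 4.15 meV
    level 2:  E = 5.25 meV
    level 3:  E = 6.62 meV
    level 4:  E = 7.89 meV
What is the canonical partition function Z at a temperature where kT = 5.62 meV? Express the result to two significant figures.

Z = 2.4

Eᵢ/kT = 0, 0.7384, 0.9342, 1.178, 1.404.
Z = Σ e^(−Eᵢ/kT) = e^(−0) + e^(−0.7384) + e^(−0.9342) + e^(−1.178) + e^(−1.404) = 1.000 + 0.4779 + 0.3929 + 0.3079 + 0.2456 = 2.424.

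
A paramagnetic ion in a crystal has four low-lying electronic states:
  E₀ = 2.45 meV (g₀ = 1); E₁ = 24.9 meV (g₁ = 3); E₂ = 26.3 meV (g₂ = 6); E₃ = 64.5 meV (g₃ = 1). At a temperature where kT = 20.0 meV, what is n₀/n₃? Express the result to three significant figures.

n₀/n₃ = (g₀/g₃) exp[−(E₀−E₃)/kT] = (1/1) × exp(−(-62.05 meV)/(20.0 meV)) = (1/1) × exp(3.1025) = 22.3.

22.3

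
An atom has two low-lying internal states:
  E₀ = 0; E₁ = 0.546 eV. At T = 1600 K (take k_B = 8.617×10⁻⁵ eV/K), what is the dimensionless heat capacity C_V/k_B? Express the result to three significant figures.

0.288

k_BT = 8.617×10⁻⁵ × 1600 K = 0.13787 eV.
Eᵢ/kT = 0, 3.9603.
Z = Σ e^(−Eᵢ/kT) = e^(−0) + e^(−3.9603) = 1.0000 + 0.019057 = 1.0191.
⟨E⟩ = 0.010210 eV, ⟨E²⟩ = 0.0055747 eV².
C_V/k_B = (⟨E²⟩ − ⟨E⟩²)/(kT)² = (0.0055747 − 0.00010424)/0.019008 = 0.288.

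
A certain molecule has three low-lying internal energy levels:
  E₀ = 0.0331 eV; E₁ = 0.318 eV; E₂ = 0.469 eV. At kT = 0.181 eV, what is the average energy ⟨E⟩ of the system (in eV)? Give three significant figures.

Eᵢ/kT = 0.18287, 1.7569, 2.5912.
Z = Σ e^(−Eᵢ/kT) = e^(−0.18287) + e^(−1.7569) + e^(−2.5912) = 0.83288 + 0.17258 + 0.074930 = 1.0804.
⟨E⟩ = Σ Eᵢ e^(−Eᵢ/kT) / Z = (0.0331·0.83288 + 0.318·0.17258 + 0.469·0.074930) / 1.0804 = 0.109 eV.

0.109 eV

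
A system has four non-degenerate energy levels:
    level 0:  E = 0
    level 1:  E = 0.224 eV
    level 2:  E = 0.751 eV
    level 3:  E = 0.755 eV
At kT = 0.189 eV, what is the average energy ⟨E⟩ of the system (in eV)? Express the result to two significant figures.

Eᵢ/kT = 0, 1.185, 3.974, 3.995.
Z = Σ e^(−Eᵢ/kT) = e^(−0) + e^(−1.185) + e^(−3.974) + e^(−3.995) = 1.000 + 0.3057 + 0.01880 + 0.01841 = 1.343.
⟨E⟩ = Σ Eᵢ e^(−Eᵢ/kT) / Z = (0·1.000 + 0.224·0.3057 + 0.751·0.01880 + 0.755·0.01841) / 1.343 = 0.072 eV.

0.072 eV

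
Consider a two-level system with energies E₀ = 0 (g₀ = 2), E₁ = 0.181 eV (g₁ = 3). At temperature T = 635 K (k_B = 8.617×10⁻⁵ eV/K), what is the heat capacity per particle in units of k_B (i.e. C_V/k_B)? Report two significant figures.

k_BT = 8.617×10⁻⁵ × 635 K = 0.05472 eV.
Eᵢ/kT = 0, 3.308.
Z = Σ gᵢe^(−Eᵢ/kT) = 2·e^(−0) + 3·e^(−3.308) = 2.000 + 0.1098 = 2.110.
⟨E⟩ = 0.009419 eV, ⟨E²⟩ = 0.001705 eV².
C_V/k_B = (⟨E²⟩ − ⟨E⟩²)/(kT)² = (0.001705 − 0.00008872)/0.002994 = 0.54.

0.54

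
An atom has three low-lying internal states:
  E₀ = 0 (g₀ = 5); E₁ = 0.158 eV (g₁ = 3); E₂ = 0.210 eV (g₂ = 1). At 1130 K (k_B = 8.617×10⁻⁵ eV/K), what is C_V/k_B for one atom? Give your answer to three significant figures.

0.322

k_BT = 8.617×10⁻⁵ × 1130 K = 0.097372 eV.
Eᵢ/kT = 0, 1.6226, 2.1567.
Z = Σ gᵢe^(−Eᵢ/kT) = 5·e^(−0) + 3·e^(−1.6226) + 1·e^(−2.1567) = 5.0000 + 0.59215 + 0.11571 = 5.7079.
⟨E⟩ = 0.020648 eV, ⟨E²⟩ = 0.0034838 eV².
C_V/k_B = (⟨E²⟩ − ⟨E⟩²)/(kT)² = (0.0034838 − 0.00042634)/0.0094813 = 0.322.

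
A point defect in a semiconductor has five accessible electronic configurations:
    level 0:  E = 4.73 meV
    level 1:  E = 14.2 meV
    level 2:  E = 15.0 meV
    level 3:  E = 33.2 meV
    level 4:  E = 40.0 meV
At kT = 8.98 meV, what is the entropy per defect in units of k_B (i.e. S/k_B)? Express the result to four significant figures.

Eᵢ/kT = 0.526726, 1.58129, 1.67038, 3.69710, 4.45434.
Z = Σ e^(−Eᵢ/kT) = e^(−0.526726) + e^(−1.58129) + e^(−1.67038) + e^(−3.69710) + e^(−4.45434) = 0.590535 + 0.205710 + 0.188176 + 0.0247953 + 0.0116280 = 1.02084.
⟨E⟩ = Σ EᵢPᵢ = 9.62470 meV.
S/k_B = ln Z + ⟨E⟩/kT = ln(1.02084) + 9.62470/8.98 = 0.0206258 + 1.07179 = 1.092.

1.092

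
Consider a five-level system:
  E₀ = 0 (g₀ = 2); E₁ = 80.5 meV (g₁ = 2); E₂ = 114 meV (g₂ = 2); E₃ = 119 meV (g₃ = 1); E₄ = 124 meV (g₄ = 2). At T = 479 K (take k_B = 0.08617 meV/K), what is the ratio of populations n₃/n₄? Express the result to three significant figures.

k_BT = 0.08617 × 479 K = 41.275 meV.
n₃/n₄ = (g₃/g₄) exp[−(E₃−E₄)/kT] = (1/2) × exp(−(-5 meV)/(41.275 meV)) = (1/2) × exp(0.12114) = 0.564.

0.564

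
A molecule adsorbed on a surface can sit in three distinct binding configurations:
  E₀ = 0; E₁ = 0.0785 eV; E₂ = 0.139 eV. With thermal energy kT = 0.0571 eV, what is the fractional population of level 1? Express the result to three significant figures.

0.189

Eᵢ/kT = 0, 1.3748, 2.4343.
Z = Σ e^(−Eᵢ/kT) = e^(−0) + e^(−1.3748) + e^(−2.4343) = 1.0000 + 0.25289 + 0.087659 = 1.3405.
P₁ = e^(−E₁/kT) / Z = 0.25289/1.3405 = 0.189.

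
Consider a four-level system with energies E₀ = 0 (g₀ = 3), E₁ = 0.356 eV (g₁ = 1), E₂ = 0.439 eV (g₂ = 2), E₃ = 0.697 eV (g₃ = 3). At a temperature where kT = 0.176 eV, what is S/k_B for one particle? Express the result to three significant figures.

1.48

Eᵢ/kT = 0, 2.0227, 2.4943, 3.9602.
Z = Σ gᵢe^(−Eᵢ/kT) = 3·e^(−0) + 1·e^(−2.0227) + 2·e^(−2.4943) + 3·e^(−3.9602) = 3.0000 + 0.13230 + 0.16511 + 0.057178 = 3.3546.
⟨E⟩ = Σ EᵢPᵢ = 0.047527 eV.
S/k_B = ln Z + ⟨E⟩/kT = ln(3.3546) + 0.047527/0.176 = 1.2103 + 0.27004 = 1.48.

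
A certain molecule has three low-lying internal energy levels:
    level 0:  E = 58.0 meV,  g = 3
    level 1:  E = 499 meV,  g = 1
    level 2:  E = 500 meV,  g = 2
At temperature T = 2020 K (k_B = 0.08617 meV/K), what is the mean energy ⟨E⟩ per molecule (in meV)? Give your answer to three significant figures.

90.4 meV

k_BT = 0.08617 × 2020 K = 174.06 meV.
Eᵢ/kT = 0.33322, 2.8668, 2.8726.
Z = Σ gᵢe^(−Eᵢ/kT) = 3·e^(−0.33322) + 1·e^(−2.8668) + 2·e^(−2.8726) = 2.1498 + 0.056881 + 0.11310 = 2.3198.
⟨E⟩ = Σ Eᵢ gᵢe^(−Eᵢ/kT) / Z = (58.0·2.1498 + 499·0.056881 + 500·0.11310) / 2.3198 = 90.4 meV.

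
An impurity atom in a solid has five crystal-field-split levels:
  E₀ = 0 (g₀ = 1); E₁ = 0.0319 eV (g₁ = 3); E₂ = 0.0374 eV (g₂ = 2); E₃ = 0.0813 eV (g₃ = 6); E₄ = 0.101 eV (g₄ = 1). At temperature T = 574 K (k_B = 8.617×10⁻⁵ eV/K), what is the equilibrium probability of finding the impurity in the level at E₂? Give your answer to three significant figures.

k_BT = 8.617×10⁻⁵ × 574 K = 0.049462 eV.
Eᵢ/kT = 0, 0.64494, 0.75614, 1.6437, 2.0420.
Z = Σ gᵢe^(−Eᵢ/kT) = 1·e^(−0) + 3·e^(−0.64494) + 2·e^(−0.75614) + 6·e^(−1.6437) + 1·e^(−2.0420) = 1.0000 + 1.5741 + 0.93895 + 1.1596 + 0.12977 = 4.8024.
P₂ = g₂ e^(−E₂/kT) / Z = 0.93895/4.8024 = 0.196.

0.196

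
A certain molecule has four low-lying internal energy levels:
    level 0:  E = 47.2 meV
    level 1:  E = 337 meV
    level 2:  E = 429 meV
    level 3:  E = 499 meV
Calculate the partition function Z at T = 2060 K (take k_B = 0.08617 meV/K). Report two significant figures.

Z = 1.1

k_BT = 0.08617 × 2060 K = 177.5 meV.
Eᵢ/kT = 0.2659, 1.899, 2.417, 2.811.
Z = Σ e^(−Eᵢ/kT) = e^(−0.2659) + e^(−1.899) + e^(−2.417) + e^(−2.811) = 0.7665 + 0.1497 + 0.08919 + 0.06014 = 1.066.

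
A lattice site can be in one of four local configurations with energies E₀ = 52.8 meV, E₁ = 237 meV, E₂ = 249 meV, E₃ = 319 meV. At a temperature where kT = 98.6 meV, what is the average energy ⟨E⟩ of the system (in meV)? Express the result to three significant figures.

Eᵢ/kT = 0.53550, 2.4037, 2.5254, 3.2353.
Z = Σ e^(−Eᵢ/kT) = e^(−0.53550) + e^(−2.4037) + e^(−2.5254) + e^(−3.2353) = 0.58538 + 0.090383 + 0.080026 + 0.039348 = 0.79514.
⟨E⟩ = Σ Eᵢ e^(−Eᵢ/kT) / Z = (52.8·0.58538 + 237·0.090383 + 249·0.080026 + 319·0.039348) / 0.79514 = 107 meV.

107 meV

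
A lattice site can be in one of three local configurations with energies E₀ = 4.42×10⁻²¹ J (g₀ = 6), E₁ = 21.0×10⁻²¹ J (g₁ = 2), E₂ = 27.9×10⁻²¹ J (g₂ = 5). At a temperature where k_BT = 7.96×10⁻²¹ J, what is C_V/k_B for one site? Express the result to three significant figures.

Eᵢ/kT = 0.55528, 2.6382, 3.5050.
Z = Σ gᵢe^(−Eᵢ/kT) = 6·e^(−0.55528) + 2·e^(−2.6382) + 5·e^(−3.5050) = 3.4435 + 0.14298 + 0.15023 = 3.7367.
⟨E⟩ = 5.9984, ⟨E²⟩ = 66.173.
C_V/k_B = (⟨E²⟩ − ⟨E⟩²)/(kT)² = (66.173 − 35.981)/63.362 = 0.477.

0.477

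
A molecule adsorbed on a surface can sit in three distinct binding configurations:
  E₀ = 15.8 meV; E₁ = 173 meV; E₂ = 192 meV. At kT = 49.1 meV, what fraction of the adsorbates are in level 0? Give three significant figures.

Eᵢ/kT = 0.32179, 3.5234, 3.9104.
Z = Σ e^(−Eᵢ/kT) = e^(−0.32179) + e^(−3.5234) + e^(−3.9104) = 0.72485 + 0.029499 + 0.020032 = 0.77438.
P₀ = e^(−E₀/kT) / Z = 0.72485/0.77438 = 0.936.

0.936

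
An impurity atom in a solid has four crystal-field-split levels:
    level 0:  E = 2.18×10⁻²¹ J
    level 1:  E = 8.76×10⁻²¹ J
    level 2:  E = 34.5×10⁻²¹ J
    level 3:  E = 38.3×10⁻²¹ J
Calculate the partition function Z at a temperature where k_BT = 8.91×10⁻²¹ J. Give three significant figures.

Eᵢ/kT = 0.24467, 0.98316, 3.8721, 4.2985.
Z = Σ e^(−Eᵢ/kT) = e^(−0.24467) + e^(−0.98316) + e^(−3.8721) + e^(−4.2985) = 0.78296 + 0.37413 + 0.020815 + 0.013589 = 1.1915.

Z = 1.19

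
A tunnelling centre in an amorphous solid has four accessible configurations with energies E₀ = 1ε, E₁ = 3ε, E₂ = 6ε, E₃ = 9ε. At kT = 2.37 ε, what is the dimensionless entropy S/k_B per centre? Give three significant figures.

Eᵢ/kT = 0.42194, 1.2658, 2.5316, 3.7975.
Z = Σ e^(−Eᵢ/kT) = e^(−0.42194) + e^(−1.2658) + e^(−2.5316) + e^(−3.7975) = 0.65577 + 0.28201 + 0.079532 + 0.022427 = 1.0397.
⟨E⟩ = Σ EᵢPᵢ = 2.0976 ε.
S/k_B = ln Z + ⟨E⟩/kT = ln(1.0397) + 2.0976/2.37 = 0.038932 + 0.88506 = 0.924.

0.924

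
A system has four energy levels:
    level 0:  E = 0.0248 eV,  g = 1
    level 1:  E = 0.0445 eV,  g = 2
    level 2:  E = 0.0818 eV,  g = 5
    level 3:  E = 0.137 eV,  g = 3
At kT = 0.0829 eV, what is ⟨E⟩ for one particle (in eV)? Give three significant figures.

0.0693 eV

Eᵢ/kT = 0.29916, 0.53679, 0.98673, 1.6526.
Z = Σ gᵢe^(−Eᵢ/kT) = 1·e^(−0.29916) + 2·e^(−0.53679) + 5·e^(−0.98673) + 3·e^(−1.6526) = 0.74144 + 1.1692 + 1.8640 + 0.57465 = 4.3493.
⟨E⟩ = Σ Eᵢ gᵢe^(−Eᵢ/kT) / Z = (0.0248·0.74144 + 0.0445·1.1692 + 0.0818·1.8640 + 0.137·0.57465) / 4.3493 = 0.0693 eV.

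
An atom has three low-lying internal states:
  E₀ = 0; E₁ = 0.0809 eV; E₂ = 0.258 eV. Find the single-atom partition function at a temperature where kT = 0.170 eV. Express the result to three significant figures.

Eᵢ/kT = 0, 0.47588, 1.5176.
Z = Σ e^(−Eᵢ/kT) = e^(−0) + e^(−0.47588) + e^(−1.5176) = 1.0000 + 0.62134 + 0.21924 = 1.8406.

Z = 1.84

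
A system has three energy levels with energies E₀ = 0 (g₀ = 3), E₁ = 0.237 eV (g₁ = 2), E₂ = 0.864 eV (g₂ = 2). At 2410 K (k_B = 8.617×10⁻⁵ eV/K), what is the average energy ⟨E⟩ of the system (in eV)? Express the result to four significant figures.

k_BT = 8.617×10⁻⁵ × 2410 K = 0.207670 eV.
Eᵢ/kT = 0, 1.14123, 4.16045.
Z = Σ gᵢe^(−Eᵢ/kT) = 3·e^(−0) + 2·e^(−1.14123) + 2·e^(−4.16045) = 3.00000 + 0.638852 + 0.0312011 = 3.67005.
⟨E⟩ = Σ Eᵢ gᵢe^(−Eᵢ/kT) / Z = (0·3.00000 + 0.237·0.638852 + 0.864·0.0312011) / 3.67005 = 0.04860 eV.

0.04860 eV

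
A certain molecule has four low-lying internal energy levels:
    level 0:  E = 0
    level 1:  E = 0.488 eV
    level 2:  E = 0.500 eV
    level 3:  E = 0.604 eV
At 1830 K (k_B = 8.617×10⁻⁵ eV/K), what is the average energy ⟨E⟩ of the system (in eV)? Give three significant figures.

0.0507 eV

k_BT = 8.617×10⁻⁵ × 1830 K = 0.15769 eV.
Eᵢ/kT = 0, 3.0947, 3.1708, 3.8303.
Z = Σ e^(−Eᵢ/kT) = e^(−0) + e^(−3.0947) + e^(−3.1708) + e^(−3.8303) = 1.0000 + 0.045289 + 0.041970 + 0.021703 = 1.1090.
⟨E⟩ = Σ Eᵢ e^(−Eᵢ/kT) / Z = (0·1.0000 + 0.488·0.045289 + 0.500·0.041970 + 0.604·0.021703) / 1.1090 = 0.0507 eV.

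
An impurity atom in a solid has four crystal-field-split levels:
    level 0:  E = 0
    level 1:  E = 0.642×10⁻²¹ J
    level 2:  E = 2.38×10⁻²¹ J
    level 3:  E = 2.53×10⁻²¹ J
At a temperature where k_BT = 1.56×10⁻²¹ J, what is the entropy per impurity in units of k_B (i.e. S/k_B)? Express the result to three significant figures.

1.18

Eᵢ/kT = 0, 0.41154, 1.5256, 1.6218.
Z = Σ e^(−Eᵢ/kT) = e^(−0) + e^(−0.41154) + e^(−1.5256) + e^(−1.6218) = 1.0000 + 0.66263 + 0.21749 + 0.19754 = 2.0777.
⟨E⟩ = Σ EᵢPᵢ = 0.69443 ×10⁻²¹ J.
S/k_B = ln Z + ⟨E⟩/kT = ln(2.0777) + 0.69443/1.56 = 0.73126 + 0.44515 = 1.18.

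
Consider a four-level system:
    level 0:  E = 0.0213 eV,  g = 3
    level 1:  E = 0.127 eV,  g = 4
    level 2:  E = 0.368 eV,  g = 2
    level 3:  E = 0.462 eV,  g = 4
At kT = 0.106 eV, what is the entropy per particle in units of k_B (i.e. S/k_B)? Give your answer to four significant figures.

1.958

Eᵢ/kT = 0.200943, 1.19811, 3.47170, 4.35849.
Z = Σ gᵢe^(−Eᵢ/kT) = 3·e^(−0.200943) + 4·e^(−1.19811) + 2·e^(−3.47170) + 4·e^(−4.35849) = 2.45388 + 1.20706 + 0.0621284 + 0.0511908 = 3.77426.
⟨E⟩ = Σ EᵢPᵢ = 0.0667886 eV.
S/k_B = ln Z + ⟨E⟩/kT = ln(3.77426) + 0.0667886/0.106 = 1.32820 + 0.630081 = 1.958.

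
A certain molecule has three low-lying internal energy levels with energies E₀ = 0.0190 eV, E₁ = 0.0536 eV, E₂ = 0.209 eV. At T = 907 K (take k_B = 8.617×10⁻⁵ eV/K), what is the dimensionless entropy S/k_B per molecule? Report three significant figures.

0.836

k_BT = 8.617×10⁻⁵ × 907 K = 0.078156 eV.
Eᵢ/kT = 0.24310, 0.68581, 2.6741.
Z = Σ e^(−Eᵢ/kT) = e^(−0.24310) + e^(−0.68581) + e^(−2.6741) = 0.78419 + 0.50368 + 0.068969 = 1.3568.
⟨E⟩ = Σ EᵢPᵢ = 0.041503 eV.
S/k_B = ln Z + ⟨E⟩/kT = ln(1.3568) + 0.041503/0.078156 = 0.30513 + 0.53103 = 0.836.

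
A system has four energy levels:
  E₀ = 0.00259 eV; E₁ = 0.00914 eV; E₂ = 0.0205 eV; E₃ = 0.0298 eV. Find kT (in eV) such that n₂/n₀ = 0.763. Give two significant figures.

n₂/n₀ = exp[−(E₂−E₀)/kT] = 0.763.
⇒ (E₂−E₀)/kT = ln(1/0.763) = ln(1.311) = 0.2708.
kT = 0.01791 eV / 0.2708 = 0.066 eV.

0.066 eV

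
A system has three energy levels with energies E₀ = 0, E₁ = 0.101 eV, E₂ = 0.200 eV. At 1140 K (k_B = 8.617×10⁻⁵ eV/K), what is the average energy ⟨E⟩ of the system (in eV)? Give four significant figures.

0.04182 eV

k_BT = 8.617×10⁻⁵ × 1140 K = 0.0982338 eV.
Eᵢ/kT = 0, 1.02816, 2.03596.
Z = Σ e^(−Eᵢ/kT) = e^(−0) + e^(−1.02816) + e^(−2.03596) = 1.00000 + 0.357664 + 0.130555 = 1.48822.
⟨E⟩ = Σ Eᵢ e^(−Eᵢ/kT) / Z = (0·1.00000 + 0.101·0.357664 + 0.200·0.130555) / 1.48822 = 0.04182 eV.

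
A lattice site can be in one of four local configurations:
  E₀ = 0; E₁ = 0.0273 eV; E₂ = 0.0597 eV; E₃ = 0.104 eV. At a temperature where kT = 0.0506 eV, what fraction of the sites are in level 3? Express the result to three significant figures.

0.0634

Eᵢ/kT = 0, 0.53953, 1.1798, 2.0553.
Z = Σ e^(−Eᵢ/kT) = e^(−0) + e^(−0.53953) + e^(−1.1798) + e^(−2.0553) = 1.0000 + 0.58302 + 0.30734 + 0.12805 = 2.0184.
P₃ = e^(−E₃/kT) / Z = 0.12805/2.0184 = 0.0634.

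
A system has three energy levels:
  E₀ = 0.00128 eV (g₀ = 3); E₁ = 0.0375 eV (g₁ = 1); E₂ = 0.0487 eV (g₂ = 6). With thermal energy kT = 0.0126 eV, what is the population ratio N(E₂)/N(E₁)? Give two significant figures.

2.5

n₂/n₁ = (g₂/g₁) exp[−(E₂−E₁)/kT] = (6/1) × exp(−(0.0112 eV)/(0.0126 eV)) = (6/1) × exp(-0.8889) = 2.5.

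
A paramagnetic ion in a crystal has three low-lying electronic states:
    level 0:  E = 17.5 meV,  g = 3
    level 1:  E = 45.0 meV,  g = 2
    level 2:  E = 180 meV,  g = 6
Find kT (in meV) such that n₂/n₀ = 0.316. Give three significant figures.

88.1 meV

n₂/n₀ = (g₂/g₀) exp[−(E₂−E₀)/kT] = 0.316.
⇒ (E₂−E₀)/kT = ln((6/3)/0.316) = ln(6.3291) = 1.8452.
kT = 162.5 meV / 1.8452 = 88.1 meV.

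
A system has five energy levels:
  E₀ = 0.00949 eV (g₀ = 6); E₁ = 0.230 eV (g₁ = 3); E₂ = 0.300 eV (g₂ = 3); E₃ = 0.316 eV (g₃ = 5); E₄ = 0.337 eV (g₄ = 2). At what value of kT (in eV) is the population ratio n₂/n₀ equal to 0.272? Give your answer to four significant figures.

0.4772 eV

n₂/n₀ = (g₂/g₀) exp[−(E₂−E₀)/kT] = 0.272.
⇒ (E₂−E₀)/kT = ln((3/6)/0.272) = ln(1.83824) = 0.608809.
kT = 0.29051 eV / 0.608809 = 0.4772 eV.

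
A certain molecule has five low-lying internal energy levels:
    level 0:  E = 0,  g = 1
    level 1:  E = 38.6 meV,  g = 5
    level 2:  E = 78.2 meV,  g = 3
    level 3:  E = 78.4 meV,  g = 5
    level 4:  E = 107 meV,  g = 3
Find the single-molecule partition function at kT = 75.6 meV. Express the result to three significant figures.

Z = 7.57

Eᵢ/kT = 0, 0.51058, 1.0344, 1.0370, 1.4153.
Z = Σ gᵢe^(−Eᵢ/kT) = 1·e^(−0) + 5·e^(−0.51058) + 3·e^(−1.0344) + 5·e^(−1.0370) + 3·e^(−1.4153) = 1.0000 + 3.0007 + 1.0663 + 1.7726 + 0.72856 = 7.5682.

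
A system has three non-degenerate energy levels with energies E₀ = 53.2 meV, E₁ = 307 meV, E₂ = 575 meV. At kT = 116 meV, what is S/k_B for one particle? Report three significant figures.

Eᵢ/kT = 0.45862, 2.6466, 4.9569.
Z = Σ e^(−Eᵢ/kT) = e^(−0.45862) + e^(−2.6466) + e^(−4.9569) = 0.63216 + 0.070892 + 0.0070347 = 0.71009.
⟨E⟩ = Σ EᵢPᵢ = 83.707 meV.
S/k_B = ln Z + ⟨E⟩/kT = ln(0.71009) + 83.707/116 = -0.34236 + 0.72161 = 0.379.

0.379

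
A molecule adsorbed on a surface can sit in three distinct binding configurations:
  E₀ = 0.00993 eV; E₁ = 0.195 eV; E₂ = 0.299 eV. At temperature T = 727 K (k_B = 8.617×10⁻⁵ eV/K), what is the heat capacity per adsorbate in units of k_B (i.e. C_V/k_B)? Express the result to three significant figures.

0.592

k_BT = 8.617×10⁻⁵ × 727 K = 0.062646 eV.
Eᵢ/kT = 0.15851, 3.1127, 4.7729.
Z = Σ e^(−Eᵢ/kT) = e^(−0.15851) + e^(−3.1127) + e^(−4.7729) = 0.85341 + 0.044481 + 0.0084558 = 0.90635.
⟨E⟩ = 0.021710 eV, ⟨E²⟩ = 0.0027931 eV².
C_V/k_B = (⟨E²⟩ − ⟨E⟩²)/(kT)² = (0.0027931 − 0.00047132)/0.0039245 = 0.592.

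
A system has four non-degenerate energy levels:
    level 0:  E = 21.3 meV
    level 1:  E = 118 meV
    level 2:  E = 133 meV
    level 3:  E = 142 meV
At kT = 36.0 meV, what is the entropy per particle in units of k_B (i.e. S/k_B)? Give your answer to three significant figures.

0.521

Eᵢ/kT = 0.59167, 3.2778, 3.6944, 3.9444.
Z = Σ e^(−Eᵢ/kT) = e^(−0.59167) + e^(−3.2778) + e^(−3.6944) + e^(−3.9444) = 0.55340 + 0.037711 + 0.024862 + 0.019363 = 0.63534.
⟨E⟩ = Σ EᵢPᵢ = 35.089 meV.
S/k_B = ln Z + ⟨E⟩/kT = ln(0.63534) + 35.089/36.0 = -0.45359 + 0.97469 = 0.521.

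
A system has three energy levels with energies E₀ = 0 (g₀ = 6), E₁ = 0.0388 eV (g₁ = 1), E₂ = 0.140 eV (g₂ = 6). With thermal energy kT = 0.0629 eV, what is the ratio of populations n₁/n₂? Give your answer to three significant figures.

0.833

n₁/n₂ = (g₁/g₂) exp[−(E₁−E₂)/kT] = (1/6) × exp(−(-0.1012 eV)/(0.0629 eV)) = (1/6) × exp(1.6089) = 0.833.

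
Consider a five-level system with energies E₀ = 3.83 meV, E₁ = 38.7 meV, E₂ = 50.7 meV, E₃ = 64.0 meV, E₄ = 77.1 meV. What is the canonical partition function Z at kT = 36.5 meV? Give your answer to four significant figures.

Z = 1.790

Eᵢ/kT = 0.104932, 1.06027, 1.38904, 1.75342, 2.11233.
Z = Σ e^(−Eᵢ/kT) = e^(−0.104932) + e^(−1.06027) + e^(−1.38904) + e^(−1.75342) + e^(−2.11233) = 0.900386 + 0.346362 + 0.249315 + 0.173181 + 0.120956 = 1.79020.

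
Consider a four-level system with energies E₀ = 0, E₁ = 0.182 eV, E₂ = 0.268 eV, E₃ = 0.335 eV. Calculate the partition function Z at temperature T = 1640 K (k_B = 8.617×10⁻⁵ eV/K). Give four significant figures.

Z = 1.519

k_BT = 8.617×10⁻⁵ × 1640 K = 0.141319 eV.
Eᵢ/kT = 0, 1.28787, 1.89642, 2.37052.
Z = Σ e^(−Eᵢ/kT) = e^(−0) + e^(−1.28787) + e^(−1.89642) + e^(−2.37052) = 1.00000 + 0.275858 + 0.150105 + 0.0934321 = 1.51940.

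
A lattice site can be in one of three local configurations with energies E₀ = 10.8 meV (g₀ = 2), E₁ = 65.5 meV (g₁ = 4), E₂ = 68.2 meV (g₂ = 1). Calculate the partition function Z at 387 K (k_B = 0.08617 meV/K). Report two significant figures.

k_BT = 0.08617 × 387 K = 33.35 meV.
Eᵢ/kT = 0.3238, 1.964, 2.045.
Z = Σ gᵢe^(−Eᵢ/kT) = 2·e^(−0.3238) + 4·e^(−1.964) + 1·e^(−2.045) = 1.447 + 0.5612 + 0.1294 = 2.138.

Z = 2.1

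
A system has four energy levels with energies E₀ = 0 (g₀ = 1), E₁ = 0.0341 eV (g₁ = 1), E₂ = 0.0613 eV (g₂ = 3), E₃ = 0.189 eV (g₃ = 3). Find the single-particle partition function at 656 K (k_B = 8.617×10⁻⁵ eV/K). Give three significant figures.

Z = 2.67

k_BT = 8.617×10⁻⁵ × 656 K = 0.056528 eV.
Eᵢ/kT = 0, 0.60324, 1.0844, 3.3435.
Z = Σ gᵢe^(−Eᵢ/kT) = 1·e^(−0) + 1·e^(−0.60324) + 3·e^(−1.0844) + 3·e^(−3.3435) = 1.0000 + 0.54704 + 1.0143 + 0.10594 = 2.6673.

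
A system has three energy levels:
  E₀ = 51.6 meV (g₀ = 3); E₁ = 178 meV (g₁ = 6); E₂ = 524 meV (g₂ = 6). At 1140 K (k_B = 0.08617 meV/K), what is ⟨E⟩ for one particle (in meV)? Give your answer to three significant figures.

k_BT = 0.08617 × 1140 K = 98.234 meV.
Eᵢ/kT = 0.52528, 1.8120, 5.3342.
Z = Σ gᵢe^(−Eᵢ/kT) = 3·e^(−0.52528) + 6·e^(−1.8120) + 6·e^(−5.3342) = 1.7742 + 0.97996 + 0.028943 = 2.7831.
⟨E⟩ = Σ Eᵢ gᵢe^(−Eᵢ/kT) / Z = (51.6·1.7742 + 178·0.97996 + 524·0.028943) / 2.7831 = 101 meV.

101 meV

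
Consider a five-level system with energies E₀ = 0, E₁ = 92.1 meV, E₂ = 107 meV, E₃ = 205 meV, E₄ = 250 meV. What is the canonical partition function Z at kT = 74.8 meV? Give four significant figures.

Z = 1.631

Eᵢ/kT = 0, 1.23128, 1.43048, 2.74064, 3.34225.
Z = Σ e^(−Eᵢ/kT) = e^(−0) + e^(−1.23128) + e^(−1.43048) + e^(−2.74064) + e^(−3.34225) = 1.00000 + 0.291919 + 0.239194 + 0.0645290 + 0.0353573 = 1.63100.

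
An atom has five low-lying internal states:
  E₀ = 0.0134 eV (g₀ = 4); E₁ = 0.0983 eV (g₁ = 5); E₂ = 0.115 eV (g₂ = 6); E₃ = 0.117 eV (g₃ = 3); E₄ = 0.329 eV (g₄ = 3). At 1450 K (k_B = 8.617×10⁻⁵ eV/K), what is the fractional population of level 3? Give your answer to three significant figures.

0.122

k_BT = 8.617×10⁻⁵ × 1450 K = 0.12495 eV.
Eᵢ/kT = 0.10724, 0.78671, 0.92037, 0.93637, 2.6331.
Z = Σ gᵢe^(−Eᵢ/kT) = 4·e^(−0.10724) + 5·e^(−0.78671) + 6·e^(−0.92037) + 3·e^(−0.93637) + 3·e^(−2.6331) = 3.5932 + 2.2767 + 2.3902 + 1.1761 + 0.21557 = 9.6518.
P₃ = g₃ e^(−E₃/kT) / Z = 1.1761/9.6518 = 0.122.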